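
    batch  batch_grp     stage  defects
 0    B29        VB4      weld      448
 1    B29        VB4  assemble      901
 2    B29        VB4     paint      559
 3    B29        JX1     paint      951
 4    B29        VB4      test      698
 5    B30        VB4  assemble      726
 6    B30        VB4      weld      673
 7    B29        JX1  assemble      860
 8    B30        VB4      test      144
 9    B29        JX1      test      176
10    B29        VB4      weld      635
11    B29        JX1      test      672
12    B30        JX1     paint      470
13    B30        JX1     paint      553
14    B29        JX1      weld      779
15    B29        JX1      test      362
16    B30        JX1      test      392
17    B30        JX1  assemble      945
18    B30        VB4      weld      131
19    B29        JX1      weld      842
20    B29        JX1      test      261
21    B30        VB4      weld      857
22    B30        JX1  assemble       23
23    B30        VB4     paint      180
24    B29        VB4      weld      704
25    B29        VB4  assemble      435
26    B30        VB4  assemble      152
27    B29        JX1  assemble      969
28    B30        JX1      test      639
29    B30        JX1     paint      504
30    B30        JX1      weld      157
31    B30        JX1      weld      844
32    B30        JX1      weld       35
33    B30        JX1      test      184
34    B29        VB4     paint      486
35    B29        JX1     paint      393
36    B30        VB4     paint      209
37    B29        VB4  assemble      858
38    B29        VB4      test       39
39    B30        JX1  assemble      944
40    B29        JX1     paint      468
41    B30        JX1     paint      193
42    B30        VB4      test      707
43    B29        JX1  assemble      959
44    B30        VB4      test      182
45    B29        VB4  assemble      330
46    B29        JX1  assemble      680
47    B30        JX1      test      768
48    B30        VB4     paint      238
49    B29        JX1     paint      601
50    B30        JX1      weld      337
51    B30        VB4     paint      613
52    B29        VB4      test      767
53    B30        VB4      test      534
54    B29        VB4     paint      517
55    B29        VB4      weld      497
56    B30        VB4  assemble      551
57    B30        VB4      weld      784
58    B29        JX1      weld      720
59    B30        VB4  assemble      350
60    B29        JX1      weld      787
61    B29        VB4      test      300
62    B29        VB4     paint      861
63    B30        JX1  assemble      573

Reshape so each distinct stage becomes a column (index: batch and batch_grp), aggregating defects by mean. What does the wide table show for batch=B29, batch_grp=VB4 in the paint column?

Rows with batch=B29, batch_grp=VB4 and stage=paint: defects values are 559, 486, 517, 861.
(559 + 486 + 517 + 861) / 4 = 605.75.

605.75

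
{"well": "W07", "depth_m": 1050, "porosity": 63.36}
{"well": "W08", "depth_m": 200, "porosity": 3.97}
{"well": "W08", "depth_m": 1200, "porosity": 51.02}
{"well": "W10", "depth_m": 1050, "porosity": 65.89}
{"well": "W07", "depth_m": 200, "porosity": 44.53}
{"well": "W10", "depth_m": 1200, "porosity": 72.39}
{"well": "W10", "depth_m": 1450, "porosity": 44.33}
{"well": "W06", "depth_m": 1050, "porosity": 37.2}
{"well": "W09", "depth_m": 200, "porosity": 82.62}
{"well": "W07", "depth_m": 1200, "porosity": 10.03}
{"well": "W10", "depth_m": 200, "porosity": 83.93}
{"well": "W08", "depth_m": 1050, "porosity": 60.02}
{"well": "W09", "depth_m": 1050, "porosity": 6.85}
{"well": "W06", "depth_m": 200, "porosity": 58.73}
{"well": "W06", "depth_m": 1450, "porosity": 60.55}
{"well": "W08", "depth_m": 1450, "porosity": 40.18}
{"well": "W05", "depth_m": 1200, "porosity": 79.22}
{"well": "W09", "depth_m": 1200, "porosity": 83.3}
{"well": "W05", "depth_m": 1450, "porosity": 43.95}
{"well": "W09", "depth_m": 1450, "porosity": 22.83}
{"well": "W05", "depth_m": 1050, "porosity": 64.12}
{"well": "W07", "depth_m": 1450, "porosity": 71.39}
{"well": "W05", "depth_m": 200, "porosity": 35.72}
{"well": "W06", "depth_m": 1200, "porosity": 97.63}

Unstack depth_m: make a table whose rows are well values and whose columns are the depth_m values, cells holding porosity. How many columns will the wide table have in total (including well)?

5

1 column for well plus 4 distinct depth_m values → 5 columns.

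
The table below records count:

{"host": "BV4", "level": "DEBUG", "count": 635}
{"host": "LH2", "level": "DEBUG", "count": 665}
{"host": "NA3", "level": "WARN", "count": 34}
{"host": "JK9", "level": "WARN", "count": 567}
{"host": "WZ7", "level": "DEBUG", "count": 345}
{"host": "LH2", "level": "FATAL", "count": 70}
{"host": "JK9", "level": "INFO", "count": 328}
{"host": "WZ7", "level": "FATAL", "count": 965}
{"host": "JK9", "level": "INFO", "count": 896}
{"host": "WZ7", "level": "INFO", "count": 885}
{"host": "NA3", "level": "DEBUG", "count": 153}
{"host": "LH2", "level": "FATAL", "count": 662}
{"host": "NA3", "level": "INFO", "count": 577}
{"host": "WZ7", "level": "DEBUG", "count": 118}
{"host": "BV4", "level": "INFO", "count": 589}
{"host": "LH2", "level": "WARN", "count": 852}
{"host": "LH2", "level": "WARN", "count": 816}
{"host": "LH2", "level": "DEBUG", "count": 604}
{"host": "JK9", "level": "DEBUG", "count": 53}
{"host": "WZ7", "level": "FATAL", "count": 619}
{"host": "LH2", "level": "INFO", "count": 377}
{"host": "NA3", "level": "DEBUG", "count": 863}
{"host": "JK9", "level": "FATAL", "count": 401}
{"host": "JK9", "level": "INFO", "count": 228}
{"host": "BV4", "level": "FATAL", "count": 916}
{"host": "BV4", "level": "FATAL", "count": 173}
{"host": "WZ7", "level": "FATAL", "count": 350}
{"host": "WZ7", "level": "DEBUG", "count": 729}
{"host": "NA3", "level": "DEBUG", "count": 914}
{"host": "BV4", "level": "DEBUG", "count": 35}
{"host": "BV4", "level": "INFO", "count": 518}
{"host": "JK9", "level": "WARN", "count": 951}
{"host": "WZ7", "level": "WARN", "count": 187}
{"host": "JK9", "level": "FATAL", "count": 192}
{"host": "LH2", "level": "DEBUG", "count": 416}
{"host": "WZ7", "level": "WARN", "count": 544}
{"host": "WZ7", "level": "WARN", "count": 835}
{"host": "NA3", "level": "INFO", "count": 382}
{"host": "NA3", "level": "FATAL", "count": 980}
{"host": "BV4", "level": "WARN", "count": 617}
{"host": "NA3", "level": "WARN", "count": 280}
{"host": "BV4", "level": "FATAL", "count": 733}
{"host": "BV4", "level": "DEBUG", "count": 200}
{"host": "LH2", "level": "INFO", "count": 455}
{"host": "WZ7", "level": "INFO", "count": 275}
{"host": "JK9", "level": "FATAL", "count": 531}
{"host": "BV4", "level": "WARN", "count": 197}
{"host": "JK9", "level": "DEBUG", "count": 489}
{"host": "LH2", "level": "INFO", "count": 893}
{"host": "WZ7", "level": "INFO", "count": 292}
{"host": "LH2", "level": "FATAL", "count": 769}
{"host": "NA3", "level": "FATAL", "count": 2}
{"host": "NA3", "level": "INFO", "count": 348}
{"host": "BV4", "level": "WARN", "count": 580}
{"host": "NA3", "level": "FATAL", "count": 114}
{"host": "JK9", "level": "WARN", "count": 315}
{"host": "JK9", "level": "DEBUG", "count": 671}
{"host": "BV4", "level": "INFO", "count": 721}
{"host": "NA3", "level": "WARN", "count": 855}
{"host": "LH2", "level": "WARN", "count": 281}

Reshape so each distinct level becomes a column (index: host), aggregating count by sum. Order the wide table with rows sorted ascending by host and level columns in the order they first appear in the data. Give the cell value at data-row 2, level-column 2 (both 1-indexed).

1833

With rows sorted ascending by host, row 2 is host=JK9. level columns in first-appearance order: DEBUG, WARN, FATAL, INFO; column 2 is WARN.
Long rows with host=JK9, level=WARN: 567 + 951 + 315 = 1833.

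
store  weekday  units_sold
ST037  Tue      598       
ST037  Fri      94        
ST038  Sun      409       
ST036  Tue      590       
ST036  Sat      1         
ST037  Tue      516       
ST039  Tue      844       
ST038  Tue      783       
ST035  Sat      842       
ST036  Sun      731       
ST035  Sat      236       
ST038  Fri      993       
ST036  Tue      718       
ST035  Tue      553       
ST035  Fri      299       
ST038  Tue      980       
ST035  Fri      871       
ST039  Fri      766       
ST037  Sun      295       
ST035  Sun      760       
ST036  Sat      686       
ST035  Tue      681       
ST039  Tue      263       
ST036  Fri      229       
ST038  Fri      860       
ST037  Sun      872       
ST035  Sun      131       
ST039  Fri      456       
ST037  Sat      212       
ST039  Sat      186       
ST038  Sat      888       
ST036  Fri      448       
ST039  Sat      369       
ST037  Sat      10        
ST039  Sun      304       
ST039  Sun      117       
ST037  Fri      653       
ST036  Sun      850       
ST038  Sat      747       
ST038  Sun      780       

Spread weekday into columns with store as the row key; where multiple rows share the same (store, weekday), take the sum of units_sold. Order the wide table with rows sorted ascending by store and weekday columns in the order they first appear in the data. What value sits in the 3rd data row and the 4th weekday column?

With rows sorted ascending by store, row 3 is store=ST037. weekday columns in first-appearance order: Tue, Fri, Sun, Sat; column 4 is Sat.
Long rows with store=ST037, weekday=Sat: 212 + 10 = 222.

222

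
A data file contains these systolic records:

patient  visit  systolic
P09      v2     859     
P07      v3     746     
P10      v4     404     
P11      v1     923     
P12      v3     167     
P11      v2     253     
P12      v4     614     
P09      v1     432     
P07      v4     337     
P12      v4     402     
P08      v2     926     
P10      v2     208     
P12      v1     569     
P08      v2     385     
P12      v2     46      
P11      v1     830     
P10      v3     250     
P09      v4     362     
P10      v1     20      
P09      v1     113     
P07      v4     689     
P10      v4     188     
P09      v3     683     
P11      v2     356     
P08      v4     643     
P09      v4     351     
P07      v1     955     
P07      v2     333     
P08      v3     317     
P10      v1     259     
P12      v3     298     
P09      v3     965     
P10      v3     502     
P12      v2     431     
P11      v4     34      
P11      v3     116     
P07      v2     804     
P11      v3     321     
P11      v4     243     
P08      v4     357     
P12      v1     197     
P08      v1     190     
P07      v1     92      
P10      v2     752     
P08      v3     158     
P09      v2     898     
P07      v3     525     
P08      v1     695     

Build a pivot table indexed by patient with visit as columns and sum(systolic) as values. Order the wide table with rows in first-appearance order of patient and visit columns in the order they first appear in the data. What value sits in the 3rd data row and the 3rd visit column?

With rows in first-appearance order of patient, row 3 is patient=P10. visit columns in first-appearance order: v2, v3, v4, v1; column 3 is v4.
Long rows with patient=P10, visit=v4: 404 + 188 = 592.

592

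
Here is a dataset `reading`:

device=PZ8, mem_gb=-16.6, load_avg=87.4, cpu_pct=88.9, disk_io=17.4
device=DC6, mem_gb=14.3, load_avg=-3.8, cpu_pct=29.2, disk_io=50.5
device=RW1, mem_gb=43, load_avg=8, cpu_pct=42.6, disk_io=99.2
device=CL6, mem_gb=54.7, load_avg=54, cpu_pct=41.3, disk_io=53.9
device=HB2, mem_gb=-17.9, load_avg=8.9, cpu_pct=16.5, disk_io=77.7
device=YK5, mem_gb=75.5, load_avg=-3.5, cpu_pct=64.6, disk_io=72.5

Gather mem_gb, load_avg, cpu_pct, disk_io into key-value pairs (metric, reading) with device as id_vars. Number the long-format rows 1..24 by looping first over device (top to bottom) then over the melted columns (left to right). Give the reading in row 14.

24 rows total (6 × 4). Row 14: index ⌊(14-1)/4⌋ = 3 into device → CL6; (14-1) mod 4 = 1 into the melted columns → load_avg.
So row 14 is (CL6, load_avg, 54); reading = 54.

54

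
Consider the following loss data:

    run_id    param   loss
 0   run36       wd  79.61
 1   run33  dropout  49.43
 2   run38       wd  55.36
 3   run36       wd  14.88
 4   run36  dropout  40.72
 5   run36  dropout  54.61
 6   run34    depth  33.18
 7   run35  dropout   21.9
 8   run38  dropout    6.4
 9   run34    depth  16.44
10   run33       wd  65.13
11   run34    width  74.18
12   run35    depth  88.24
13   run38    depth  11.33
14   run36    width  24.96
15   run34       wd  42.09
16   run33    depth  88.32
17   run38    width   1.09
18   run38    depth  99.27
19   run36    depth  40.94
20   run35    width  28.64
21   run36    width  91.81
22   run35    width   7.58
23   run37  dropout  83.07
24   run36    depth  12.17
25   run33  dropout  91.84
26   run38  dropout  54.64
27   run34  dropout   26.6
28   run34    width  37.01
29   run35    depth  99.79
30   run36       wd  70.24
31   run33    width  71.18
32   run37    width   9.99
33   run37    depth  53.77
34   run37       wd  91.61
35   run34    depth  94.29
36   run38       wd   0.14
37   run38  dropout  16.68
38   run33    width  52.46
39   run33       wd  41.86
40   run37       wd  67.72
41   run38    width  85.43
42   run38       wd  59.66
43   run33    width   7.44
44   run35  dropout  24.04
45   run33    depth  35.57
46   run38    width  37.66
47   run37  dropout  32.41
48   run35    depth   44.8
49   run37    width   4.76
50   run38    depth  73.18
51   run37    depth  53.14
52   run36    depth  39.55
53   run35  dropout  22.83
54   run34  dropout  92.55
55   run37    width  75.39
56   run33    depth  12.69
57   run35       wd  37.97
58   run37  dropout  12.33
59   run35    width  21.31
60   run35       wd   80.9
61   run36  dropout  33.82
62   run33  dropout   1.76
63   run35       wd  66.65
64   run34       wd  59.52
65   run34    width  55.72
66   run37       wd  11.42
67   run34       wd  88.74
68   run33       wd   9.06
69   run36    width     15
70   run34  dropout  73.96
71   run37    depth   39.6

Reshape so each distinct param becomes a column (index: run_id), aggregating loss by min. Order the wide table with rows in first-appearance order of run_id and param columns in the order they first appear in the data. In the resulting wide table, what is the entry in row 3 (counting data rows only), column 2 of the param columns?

With rows in first-appearance order of run_id, row 3 is run_id=run38. param columns in first-appearance order: wd, dropout, depth, width; column 2 is dropout.
Long rows with run_id=run38, param=dropout: min(6.4, 54.64, 16.68) = 6.4.

6.4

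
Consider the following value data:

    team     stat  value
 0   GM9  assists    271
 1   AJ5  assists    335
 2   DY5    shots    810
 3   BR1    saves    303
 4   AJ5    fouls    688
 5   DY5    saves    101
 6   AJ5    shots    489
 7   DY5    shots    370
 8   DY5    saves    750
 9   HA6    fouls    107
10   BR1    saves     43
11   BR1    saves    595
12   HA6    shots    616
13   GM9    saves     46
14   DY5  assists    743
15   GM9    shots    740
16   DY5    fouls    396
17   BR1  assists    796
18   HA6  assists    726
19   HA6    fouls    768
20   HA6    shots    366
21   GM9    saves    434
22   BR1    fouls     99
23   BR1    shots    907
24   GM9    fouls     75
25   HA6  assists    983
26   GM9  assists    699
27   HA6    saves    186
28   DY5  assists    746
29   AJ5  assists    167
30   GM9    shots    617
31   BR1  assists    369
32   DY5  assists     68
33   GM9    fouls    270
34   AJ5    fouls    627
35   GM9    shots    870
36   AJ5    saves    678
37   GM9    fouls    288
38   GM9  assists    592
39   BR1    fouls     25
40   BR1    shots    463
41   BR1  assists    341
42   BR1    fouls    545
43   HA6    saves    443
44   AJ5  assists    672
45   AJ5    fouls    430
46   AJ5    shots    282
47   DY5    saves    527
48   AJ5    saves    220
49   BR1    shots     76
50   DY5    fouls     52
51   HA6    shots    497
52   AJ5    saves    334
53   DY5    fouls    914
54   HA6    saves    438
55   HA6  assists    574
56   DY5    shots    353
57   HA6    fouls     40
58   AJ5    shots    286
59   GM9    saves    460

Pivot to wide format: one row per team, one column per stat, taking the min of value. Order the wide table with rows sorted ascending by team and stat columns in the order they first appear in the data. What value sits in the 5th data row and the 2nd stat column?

366

With rows sorted ascending by team, row 5 is team=HA6. stat columns in first-appearance order: assists, shots, saves, fouls; column 2 is shots.
Long rows with team=HA6, stat=shots: min(616, 366, 497) = 366.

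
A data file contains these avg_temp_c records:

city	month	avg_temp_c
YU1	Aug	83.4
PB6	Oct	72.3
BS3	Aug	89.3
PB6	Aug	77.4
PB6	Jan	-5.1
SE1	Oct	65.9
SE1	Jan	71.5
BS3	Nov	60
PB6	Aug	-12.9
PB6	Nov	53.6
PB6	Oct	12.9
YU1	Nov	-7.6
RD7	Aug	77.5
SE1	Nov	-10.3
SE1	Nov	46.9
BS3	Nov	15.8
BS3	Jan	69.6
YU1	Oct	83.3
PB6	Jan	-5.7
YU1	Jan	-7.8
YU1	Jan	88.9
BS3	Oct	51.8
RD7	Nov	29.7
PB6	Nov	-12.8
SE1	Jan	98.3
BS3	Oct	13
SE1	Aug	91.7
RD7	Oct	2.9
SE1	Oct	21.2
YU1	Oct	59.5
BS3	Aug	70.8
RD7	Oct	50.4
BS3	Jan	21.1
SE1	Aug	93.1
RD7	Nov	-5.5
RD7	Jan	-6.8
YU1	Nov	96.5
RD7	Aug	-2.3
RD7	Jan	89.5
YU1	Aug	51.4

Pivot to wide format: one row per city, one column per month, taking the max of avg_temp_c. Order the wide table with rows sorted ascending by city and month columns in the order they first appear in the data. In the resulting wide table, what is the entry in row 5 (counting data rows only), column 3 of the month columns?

88.9

With rows sorted ascending by city, row 5 is city=YU1. month columns in first-appearance order: Aug, Oct, Jan, Nov; column 3 is Jan.
Long rows with city=YU1, month=Jan: max(-7.8, 88.9) = 88.9.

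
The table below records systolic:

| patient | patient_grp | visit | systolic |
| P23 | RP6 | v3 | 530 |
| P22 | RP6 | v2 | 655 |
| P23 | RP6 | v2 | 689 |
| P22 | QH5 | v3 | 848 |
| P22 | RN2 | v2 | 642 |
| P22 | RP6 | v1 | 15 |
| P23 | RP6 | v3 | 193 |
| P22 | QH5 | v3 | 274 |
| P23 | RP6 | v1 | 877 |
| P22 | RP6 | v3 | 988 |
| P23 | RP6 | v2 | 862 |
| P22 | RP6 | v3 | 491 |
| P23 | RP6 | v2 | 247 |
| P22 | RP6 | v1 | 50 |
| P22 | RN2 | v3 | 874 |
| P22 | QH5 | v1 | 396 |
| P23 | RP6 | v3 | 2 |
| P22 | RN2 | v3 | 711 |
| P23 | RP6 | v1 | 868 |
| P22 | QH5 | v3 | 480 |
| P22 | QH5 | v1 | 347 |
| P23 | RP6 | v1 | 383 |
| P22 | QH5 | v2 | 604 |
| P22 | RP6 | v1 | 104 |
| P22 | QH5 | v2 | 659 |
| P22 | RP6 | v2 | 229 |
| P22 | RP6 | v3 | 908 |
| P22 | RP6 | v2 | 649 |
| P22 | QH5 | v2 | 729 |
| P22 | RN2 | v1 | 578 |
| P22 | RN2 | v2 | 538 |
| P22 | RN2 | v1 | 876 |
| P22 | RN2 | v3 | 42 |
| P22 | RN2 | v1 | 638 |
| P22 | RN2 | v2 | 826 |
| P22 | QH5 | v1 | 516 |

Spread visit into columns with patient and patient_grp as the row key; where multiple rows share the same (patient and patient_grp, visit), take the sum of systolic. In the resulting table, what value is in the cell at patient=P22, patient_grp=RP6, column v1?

Rows with patient=P22, patient_grp=RP6 and visit=v1: systolic values are 15, 50, 104.
15 + 50 + 104 = 169.

169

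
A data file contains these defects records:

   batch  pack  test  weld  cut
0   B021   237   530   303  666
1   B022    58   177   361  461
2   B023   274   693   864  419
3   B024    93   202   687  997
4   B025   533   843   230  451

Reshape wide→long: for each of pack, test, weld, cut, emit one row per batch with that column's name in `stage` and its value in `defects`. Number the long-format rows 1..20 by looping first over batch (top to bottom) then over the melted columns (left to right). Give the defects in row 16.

997

20 rows total (5 × 4). Row 16: index ⌊(16-1)/4⌋ = 3 into batch → B024; (16-1) mod 4 = 3 into the melted columns → cut.
So row 16 is (B024, cut, 997); defects = 997.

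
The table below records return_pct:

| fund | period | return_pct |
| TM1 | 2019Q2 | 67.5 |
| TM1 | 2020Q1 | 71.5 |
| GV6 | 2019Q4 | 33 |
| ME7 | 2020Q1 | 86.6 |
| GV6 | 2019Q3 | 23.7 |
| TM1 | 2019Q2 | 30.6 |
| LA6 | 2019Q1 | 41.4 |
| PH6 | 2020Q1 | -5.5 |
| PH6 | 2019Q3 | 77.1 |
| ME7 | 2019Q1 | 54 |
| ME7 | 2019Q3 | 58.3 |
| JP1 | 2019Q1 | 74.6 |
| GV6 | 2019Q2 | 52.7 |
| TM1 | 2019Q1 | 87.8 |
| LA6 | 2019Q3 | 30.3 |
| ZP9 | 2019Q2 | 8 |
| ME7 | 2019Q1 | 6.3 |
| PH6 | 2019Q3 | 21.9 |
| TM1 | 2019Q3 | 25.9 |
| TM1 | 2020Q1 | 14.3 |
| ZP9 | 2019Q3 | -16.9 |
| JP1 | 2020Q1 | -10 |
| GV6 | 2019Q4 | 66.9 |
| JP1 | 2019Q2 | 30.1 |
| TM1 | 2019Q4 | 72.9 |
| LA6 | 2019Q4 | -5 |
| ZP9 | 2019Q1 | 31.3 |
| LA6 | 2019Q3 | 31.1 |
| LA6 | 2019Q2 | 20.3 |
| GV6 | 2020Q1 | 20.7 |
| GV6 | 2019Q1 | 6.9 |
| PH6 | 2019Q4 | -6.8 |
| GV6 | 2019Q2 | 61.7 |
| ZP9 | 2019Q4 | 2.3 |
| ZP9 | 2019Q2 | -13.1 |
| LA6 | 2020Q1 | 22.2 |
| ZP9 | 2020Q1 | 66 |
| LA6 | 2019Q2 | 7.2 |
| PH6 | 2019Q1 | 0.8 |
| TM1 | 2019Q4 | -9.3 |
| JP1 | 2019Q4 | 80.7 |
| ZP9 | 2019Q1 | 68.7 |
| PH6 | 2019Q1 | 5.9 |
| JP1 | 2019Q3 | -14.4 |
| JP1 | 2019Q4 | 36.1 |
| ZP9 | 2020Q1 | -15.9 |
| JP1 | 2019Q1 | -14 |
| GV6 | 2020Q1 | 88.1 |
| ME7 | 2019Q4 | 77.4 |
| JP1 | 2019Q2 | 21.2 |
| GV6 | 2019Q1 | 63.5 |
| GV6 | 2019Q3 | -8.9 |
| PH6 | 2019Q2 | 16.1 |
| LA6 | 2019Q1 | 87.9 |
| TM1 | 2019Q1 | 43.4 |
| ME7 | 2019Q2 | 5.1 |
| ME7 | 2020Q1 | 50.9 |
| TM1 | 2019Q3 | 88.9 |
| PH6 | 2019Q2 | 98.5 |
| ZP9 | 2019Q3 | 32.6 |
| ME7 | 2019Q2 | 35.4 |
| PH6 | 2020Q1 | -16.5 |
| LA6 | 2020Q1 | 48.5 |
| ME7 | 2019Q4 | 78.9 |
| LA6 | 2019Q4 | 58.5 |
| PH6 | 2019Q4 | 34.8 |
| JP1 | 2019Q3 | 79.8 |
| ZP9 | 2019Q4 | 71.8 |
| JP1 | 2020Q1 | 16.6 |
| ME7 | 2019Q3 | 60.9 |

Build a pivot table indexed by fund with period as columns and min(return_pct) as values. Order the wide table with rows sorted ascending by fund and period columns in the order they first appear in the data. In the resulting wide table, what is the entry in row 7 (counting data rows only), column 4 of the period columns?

With rows sorted ascending by fund, row 7 is fund=ZP9. period columns in first-appearance order: 2019Q2, 2020Q1, 2019Q4, 2019Q3, 2019Q1; column 4 is 2019Q3.
Long rows with fund=ZP9, period=2019Q3: min(-16.9, 32.6) = -16.9.

-16.9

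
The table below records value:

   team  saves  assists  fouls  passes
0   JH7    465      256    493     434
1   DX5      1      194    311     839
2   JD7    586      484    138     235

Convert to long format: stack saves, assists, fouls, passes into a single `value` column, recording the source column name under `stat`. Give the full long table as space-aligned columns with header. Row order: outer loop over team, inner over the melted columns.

team  stat     value
JH7   saves    465  
JH7   assists  256  
JH7   fouls    493  
JH7   passes   434  
DX5   saves    1    
DX5   assists  194  
DX5   fouls    311  
DX5   passes   839  
JD7   saves    586  
JD7   assists  484  
JD7   fouls    138  
JD7   passes   235  

Each (team, column) pair becomes one row: 3 × 4 = 12 rows.
For example, (JH7, saves) → value=465.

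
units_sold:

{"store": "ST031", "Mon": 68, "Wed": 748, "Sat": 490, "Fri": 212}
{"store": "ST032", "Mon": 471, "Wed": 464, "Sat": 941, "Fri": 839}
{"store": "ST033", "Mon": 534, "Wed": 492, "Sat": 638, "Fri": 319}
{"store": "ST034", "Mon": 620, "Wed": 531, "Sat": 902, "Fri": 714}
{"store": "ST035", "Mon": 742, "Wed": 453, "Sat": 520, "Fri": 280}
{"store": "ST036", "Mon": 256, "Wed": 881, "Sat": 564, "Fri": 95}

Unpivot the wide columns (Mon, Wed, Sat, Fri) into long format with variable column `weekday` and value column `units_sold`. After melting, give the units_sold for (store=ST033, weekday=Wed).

492

Unpivoting turns each (store, wide-column) pair into one long row.
The wide cell at row ST033, column Wed holds 492, so the long row (ST033, Wed) has units_sold=492.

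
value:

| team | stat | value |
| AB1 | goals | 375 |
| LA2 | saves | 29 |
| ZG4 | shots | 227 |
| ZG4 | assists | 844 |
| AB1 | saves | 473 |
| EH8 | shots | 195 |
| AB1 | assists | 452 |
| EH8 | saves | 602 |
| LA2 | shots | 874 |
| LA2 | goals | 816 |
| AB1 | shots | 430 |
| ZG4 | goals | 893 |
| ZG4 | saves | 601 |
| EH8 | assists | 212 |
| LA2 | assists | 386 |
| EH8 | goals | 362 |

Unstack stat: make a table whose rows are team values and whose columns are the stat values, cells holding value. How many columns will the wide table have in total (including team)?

5

1 column for team plus 4 distinct stat values → 5 columns.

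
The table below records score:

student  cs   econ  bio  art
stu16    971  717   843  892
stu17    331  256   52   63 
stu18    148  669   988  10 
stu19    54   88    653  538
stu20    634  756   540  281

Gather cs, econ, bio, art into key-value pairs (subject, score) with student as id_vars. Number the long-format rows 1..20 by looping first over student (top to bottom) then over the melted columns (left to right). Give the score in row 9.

20 rows total (5 × 4). Row 9: index ⌊(9-1)/4⌋ = 2 into student → stu18; (9-1) mod 4 = 0 into the melted columns → cs.
So row 9 is (stu18, cs, 148); score = 148.

148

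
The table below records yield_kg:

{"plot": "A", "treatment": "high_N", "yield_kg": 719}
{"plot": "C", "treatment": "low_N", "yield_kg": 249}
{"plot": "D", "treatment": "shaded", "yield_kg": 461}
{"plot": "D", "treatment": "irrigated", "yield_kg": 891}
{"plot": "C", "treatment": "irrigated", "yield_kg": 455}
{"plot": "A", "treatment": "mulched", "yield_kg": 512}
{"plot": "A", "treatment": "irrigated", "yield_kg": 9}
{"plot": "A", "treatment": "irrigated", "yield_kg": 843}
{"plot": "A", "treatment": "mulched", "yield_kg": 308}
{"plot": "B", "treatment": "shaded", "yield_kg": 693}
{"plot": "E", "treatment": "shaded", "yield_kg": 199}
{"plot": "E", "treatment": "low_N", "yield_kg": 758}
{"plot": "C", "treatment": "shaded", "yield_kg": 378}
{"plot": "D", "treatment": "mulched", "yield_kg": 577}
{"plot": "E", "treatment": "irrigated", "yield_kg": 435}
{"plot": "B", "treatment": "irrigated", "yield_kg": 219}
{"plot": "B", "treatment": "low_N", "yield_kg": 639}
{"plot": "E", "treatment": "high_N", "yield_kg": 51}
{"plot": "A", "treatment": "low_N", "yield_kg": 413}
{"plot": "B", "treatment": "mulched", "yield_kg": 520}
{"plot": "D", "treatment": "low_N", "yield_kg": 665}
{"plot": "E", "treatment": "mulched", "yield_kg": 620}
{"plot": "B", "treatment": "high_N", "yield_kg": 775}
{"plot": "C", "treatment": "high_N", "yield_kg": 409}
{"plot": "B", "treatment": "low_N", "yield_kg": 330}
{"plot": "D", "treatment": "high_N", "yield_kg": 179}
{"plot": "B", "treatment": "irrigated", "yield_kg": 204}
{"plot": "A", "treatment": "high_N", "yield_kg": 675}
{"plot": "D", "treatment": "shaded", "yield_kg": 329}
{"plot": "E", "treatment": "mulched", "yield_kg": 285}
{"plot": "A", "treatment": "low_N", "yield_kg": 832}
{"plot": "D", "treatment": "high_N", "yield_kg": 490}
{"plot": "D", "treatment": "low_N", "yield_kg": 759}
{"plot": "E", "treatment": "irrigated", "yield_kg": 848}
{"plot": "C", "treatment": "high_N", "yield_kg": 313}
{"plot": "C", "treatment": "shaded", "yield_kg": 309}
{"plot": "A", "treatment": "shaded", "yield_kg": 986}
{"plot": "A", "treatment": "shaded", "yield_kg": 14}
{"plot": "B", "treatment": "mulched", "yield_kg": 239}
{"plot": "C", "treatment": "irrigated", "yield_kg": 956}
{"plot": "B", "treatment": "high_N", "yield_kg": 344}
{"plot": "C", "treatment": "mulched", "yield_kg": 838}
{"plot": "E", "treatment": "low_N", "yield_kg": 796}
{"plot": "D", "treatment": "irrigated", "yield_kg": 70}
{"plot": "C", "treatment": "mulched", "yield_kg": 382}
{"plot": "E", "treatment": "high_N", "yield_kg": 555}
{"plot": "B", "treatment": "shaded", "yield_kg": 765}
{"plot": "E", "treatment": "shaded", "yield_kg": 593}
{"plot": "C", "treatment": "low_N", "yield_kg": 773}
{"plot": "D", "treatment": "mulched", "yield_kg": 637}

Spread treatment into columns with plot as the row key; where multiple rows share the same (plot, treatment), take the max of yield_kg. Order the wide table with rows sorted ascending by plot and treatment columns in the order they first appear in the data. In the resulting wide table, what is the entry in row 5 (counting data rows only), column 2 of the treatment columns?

With rows sorted ascending by plot, row 5 is plot=E. treatment columns in first-appearance order: high_N, low_N, shaded, irrigated, mulched; column 2 is low_N.
Long rows with plot=E, treatment=low_N: max(758, 796) = 796.

796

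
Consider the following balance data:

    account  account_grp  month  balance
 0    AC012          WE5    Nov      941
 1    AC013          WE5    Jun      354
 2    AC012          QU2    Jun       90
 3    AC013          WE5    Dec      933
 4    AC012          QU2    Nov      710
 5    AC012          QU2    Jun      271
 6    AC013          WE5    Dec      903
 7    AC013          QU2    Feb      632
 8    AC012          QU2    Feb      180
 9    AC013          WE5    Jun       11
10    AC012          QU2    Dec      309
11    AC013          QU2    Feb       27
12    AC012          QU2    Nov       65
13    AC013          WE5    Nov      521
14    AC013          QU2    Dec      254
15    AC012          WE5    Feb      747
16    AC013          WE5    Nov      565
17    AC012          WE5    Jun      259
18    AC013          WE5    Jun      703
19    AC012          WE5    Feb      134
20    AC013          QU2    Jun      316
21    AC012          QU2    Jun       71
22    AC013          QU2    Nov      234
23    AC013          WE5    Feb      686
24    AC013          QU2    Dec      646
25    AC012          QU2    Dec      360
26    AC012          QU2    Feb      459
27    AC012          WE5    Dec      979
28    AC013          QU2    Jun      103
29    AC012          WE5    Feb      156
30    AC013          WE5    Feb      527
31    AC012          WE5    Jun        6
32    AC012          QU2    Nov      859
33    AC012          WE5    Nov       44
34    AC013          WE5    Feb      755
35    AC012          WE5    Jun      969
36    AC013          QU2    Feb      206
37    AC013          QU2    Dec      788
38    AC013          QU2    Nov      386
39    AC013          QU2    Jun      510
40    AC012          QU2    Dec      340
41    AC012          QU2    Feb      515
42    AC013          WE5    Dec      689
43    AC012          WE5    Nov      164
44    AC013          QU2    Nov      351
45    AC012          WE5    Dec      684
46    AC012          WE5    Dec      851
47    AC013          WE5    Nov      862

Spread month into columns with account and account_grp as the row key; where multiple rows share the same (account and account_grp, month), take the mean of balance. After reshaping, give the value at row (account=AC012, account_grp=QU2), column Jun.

144

Rows with account=AC012, account_grp=QU2 and month=Jun: balance values are 90, 271, 71.
(90 + 271 + 71) / 3 = 144.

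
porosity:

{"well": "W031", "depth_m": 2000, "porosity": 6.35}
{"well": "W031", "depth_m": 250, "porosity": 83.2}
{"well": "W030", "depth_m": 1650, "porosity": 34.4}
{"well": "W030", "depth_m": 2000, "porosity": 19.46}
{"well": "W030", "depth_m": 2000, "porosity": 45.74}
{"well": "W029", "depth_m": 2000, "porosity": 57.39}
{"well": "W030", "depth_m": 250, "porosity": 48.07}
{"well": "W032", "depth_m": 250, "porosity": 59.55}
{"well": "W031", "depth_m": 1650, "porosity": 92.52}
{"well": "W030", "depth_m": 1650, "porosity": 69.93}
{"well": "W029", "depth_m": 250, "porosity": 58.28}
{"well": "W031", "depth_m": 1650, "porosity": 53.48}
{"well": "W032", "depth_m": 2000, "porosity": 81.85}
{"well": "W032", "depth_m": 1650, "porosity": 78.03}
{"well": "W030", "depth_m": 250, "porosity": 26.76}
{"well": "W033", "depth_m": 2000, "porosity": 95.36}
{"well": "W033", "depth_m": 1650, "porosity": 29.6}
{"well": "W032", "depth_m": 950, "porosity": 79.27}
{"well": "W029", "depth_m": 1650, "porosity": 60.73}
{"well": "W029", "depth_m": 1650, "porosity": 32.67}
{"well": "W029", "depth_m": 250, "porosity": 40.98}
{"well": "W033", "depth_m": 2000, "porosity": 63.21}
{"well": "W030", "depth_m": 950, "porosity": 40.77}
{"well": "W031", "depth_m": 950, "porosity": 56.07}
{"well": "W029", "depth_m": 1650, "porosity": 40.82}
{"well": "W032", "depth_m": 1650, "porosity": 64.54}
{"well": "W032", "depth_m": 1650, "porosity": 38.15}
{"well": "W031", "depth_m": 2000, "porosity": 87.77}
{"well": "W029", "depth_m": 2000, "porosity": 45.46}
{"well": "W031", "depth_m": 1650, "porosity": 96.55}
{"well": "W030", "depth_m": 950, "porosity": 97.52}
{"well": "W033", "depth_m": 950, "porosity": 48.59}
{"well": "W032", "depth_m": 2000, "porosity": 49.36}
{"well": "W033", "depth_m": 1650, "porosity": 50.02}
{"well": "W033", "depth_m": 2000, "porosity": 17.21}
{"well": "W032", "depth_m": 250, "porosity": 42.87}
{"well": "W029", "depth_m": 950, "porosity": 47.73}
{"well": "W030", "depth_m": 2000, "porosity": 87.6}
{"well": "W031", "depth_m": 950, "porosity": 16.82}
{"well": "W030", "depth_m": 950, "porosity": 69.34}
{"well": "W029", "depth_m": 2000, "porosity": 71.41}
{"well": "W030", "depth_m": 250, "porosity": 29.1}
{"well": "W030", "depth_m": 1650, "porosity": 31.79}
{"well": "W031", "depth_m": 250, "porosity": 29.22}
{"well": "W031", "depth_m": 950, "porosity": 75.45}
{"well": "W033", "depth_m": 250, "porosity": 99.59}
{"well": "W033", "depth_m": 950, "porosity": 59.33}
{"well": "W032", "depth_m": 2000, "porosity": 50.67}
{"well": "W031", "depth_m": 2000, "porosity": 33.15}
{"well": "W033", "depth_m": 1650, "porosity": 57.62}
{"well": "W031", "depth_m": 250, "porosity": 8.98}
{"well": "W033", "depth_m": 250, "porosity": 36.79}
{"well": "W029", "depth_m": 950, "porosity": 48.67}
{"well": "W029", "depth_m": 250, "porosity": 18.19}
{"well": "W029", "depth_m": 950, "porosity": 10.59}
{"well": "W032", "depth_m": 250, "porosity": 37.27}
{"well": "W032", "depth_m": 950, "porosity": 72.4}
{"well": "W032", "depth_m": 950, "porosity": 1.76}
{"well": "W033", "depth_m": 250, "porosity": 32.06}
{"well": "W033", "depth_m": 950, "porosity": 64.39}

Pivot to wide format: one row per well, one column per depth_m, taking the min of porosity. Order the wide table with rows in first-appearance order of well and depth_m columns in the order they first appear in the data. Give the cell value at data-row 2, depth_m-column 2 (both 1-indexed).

26.76

With rows in first-appearance order of well, row 2 is well=W030. depth_m columns in first-appearance order: 2000, 250, 1650, 950; column 2 is 250.
Long rows with well=W030, depth_m=250: min(48.07, 26.76, 29.1) = 26.76.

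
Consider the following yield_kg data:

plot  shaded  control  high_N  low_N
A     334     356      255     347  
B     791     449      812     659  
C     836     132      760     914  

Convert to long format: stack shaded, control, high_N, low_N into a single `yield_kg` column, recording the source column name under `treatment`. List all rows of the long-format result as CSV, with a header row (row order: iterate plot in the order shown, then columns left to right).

Each (plot, column) pair becomes one row: 3 × 4 = 12 rows.
For example, (A, shaded) → yield_kg=334.

plot,treatment,yield_kg
A,shaded,334
A,control,356
A,high_N,255
A,low_N,347
B,shaded,791
B,control,449
B,high_N,812
B,low_N,659
C,shaded,836
C,control,132
C,high_N,760
C,low_N,914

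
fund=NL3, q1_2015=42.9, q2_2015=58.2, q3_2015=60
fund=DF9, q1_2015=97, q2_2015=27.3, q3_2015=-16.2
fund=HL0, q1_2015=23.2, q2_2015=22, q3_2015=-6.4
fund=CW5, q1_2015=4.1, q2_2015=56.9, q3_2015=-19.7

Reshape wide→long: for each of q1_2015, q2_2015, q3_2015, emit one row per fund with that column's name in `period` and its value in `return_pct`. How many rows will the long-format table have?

12

4 fund values × 3 melted columns = 12 rows.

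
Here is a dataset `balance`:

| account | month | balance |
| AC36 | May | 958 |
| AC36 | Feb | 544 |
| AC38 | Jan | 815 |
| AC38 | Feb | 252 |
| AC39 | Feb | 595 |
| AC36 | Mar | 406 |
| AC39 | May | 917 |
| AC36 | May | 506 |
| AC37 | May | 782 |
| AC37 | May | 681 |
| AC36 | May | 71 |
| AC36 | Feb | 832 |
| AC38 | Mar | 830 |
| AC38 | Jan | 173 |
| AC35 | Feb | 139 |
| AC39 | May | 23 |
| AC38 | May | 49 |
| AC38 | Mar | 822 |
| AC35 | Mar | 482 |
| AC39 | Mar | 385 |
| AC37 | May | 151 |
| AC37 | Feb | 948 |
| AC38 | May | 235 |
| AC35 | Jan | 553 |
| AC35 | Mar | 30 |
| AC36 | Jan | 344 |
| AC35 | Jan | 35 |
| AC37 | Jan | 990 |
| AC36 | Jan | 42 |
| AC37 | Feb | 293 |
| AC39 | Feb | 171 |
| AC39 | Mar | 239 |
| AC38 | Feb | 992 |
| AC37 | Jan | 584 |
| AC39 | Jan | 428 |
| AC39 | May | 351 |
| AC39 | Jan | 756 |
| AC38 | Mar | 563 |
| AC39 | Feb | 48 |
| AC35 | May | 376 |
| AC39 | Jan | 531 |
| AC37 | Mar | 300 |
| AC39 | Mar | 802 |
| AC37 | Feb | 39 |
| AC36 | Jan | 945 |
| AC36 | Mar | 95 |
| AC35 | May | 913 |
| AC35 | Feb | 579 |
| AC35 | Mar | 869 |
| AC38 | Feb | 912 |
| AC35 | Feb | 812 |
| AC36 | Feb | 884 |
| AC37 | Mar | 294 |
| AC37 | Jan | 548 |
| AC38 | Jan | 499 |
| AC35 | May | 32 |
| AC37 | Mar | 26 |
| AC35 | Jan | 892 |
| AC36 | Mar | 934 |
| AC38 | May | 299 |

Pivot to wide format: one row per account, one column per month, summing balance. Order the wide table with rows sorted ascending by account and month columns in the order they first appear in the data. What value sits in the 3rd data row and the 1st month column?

1614

With rows sorted ascending by account, row 3 is account=AC37. month columns in first-appearance order: May, Feb, Jan, Mar; column 1 is May.
Long rows with account=AC37, month=May: 782 + 681 + 151 = 1614.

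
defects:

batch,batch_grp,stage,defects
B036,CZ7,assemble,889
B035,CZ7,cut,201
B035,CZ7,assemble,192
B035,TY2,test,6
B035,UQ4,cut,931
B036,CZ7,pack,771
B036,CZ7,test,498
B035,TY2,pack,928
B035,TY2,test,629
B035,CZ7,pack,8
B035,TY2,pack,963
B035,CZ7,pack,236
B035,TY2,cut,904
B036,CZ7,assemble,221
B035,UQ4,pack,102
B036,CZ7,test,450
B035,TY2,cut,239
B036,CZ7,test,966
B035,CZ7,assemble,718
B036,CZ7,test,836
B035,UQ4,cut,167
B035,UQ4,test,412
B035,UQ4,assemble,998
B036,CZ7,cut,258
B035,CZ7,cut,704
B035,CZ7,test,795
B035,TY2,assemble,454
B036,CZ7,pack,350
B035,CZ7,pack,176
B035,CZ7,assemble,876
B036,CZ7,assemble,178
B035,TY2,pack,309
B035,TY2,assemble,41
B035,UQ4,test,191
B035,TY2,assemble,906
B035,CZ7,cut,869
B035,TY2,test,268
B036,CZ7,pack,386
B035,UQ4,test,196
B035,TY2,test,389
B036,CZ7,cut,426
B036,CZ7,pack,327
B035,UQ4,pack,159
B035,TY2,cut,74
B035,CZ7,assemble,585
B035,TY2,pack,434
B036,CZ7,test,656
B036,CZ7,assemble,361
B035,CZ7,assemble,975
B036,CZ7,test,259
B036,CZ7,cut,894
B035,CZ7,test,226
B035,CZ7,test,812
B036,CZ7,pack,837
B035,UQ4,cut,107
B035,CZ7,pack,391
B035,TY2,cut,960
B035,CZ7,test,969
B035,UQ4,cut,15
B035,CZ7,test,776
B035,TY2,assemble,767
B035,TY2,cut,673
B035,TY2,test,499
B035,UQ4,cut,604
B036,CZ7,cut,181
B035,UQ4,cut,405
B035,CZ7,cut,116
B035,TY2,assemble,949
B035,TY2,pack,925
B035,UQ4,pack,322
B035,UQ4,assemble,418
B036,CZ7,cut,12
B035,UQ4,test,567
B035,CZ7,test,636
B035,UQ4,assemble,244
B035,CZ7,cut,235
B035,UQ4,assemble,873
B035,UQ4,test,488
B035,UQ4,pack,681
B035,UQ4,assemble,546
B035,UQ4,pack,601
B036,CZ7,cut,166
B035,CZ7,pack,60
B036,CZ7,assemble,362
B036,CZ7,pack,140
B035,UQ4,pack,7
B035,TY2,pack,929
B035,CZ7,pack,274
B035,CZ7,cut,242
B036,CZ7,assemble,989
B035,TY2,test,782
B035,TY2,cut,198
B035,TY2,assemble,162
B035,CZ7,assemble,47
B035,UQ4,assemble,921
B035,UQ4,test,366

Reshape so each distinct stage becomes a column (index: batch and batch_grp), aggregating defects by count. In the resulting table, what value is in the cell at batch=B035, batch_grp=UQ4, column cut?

6

Rows with batch=B035, batch_grp=UQ4 and stage=cut: defects values are 931, 167, 107, 15, 604, 405.
6 rows match — count = 6.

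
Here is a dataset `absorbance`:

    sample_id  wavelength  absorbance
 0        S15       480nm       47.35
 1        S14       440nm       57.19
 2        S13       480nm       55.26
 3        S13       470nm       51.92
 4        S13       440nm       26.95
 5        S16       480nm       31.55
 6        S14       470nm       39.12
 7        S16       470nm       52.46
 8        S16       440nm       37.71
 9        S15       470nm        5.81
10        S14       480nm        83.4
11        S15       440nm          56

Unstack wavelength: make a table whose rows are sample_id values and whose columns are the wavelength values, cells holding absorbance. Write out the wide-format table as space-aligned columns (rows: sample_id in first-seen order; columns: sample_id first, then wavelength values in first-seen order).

Columns: sample_id plus the 3 distinct wavelength values (480nm, 440nm, 470nm).
For example, row S15 column 480nm takes absorbance=47.35 from the long row (S15, 480nm).

sample_id  480nm  440nm  470nm
S15        47.35  56     5.81 
S14        83.4   57.19  39.12
S13        55.26  26.95  51.92
S16        31.55  37.71  52.46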